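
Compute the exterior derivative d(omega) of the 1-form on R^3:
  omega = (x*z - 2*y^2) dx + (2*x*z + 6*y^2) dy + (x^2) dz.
d(omega) = (4*y + 2*z) dx ∧ dy + (x) dx ∧ dz + (-2*x) dy ∧ dz

For a 1-form omega = sum_i f_i dx_i, the exterior derivative is
  d(omega) = sum_{i < j} (∂f_j/∂x_i - ∂f_i/∂x_j) dx_i ∧ dx_j.
  coefficient of dx ∧ dy: ∂f_2/∂x - ∂f_1/∂y = ∂(2*x*z + 6*y^2)/∂x - ∂(x*z - 2*y^2)/∂y = 4*y + 2*z
  coefficient of dx ∧ dz: ∂f_3/∂x - ∂f_1/∂z = ∂(x^2)/∂x - ∂(x*z - 2*y^2)/∂z = x
  coefficient of dy ∧ dz: ∂f_3/∂y - ∂f_2/∂z = ∂(x^2)/∂y - ∂(2*x*z + 6*y^2)/∂z = -2*x
Assembling: d(omega) = (4*y + 2*z) dx ∧ dy + (x) dx ∧ dz + (-2*x) dy ∧ dz.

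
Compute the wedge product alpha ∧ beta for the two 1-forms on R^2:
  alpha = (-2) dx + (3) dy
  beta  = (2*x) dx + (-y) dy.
alpha ∧ beta = (-6*x + 2*y) dx ∧ dy

Distribute the wedge, using dx_i ∧ dx_j = -dx_j ∧ dx_i and dx_i ∧ dx_i = 0. For each pair (i, j) with i < j, the coefficient of dx_i ∧ dx_j in alpha ∧ beta is (alpha_i * beta_j - alpha_j * beta_i). Collecting: alpha ∧ beta = (-6*x + 2*y) dx ∧ dy.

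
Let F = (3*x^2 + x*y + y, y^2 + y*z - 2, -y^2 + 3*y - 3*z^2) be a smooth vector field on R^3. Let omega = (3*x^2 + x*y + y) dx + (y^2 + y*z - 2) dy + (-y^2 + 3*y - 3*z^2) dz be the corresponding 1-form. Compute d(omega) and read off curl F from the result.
d(omega) = (3 - 3*y) dy ∧ dz + (0) dz ∧ dx + (-x - 1) dx ∧ dy; curl F = (3 - 3*y, 0, -x - 1)

d omega = sum_{i<j} (∂f_j/∂x_i - ∂f_i/∂x_j) dx_i ∧ dx_j. Under the identification (dy ∧ dz, dz ∧ dx, dx ∧ dy) ↔ (e_x, e_y, e_z), the coefficients are exactly the components of curl F. Compute:
  ∂R/∂y - ∂Q/∂z = (3 - 2*y) - (y) = 3 - 3*y
  ∂P/∂z - ∂R/∂x = (0) - (0) = 0
  ∂Q/∂x - ∂P/∂y = (0) - (x + 1) = -x - 1.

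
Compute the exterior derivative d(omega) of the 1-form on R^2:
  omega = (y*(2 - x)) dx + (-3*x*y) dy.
d(omega) = (x - 3*y - 2) dx ∧ dy

For a 1-form omega = sum_i f_i dx_i, the exterior derivative is
  d(omega) = sum_{i < j} (∂f_j/∂x_i - ∂f_i/∂x_j) dx_i ∧ dx_j.
  coefficient of dx ∧ dy: ∂f_2/∂x - ∂f_1/∂y = ∂(-3*x*y)/∂x - ∂(y*(2 - x))/∂y = x - 3*y - 2
Assembling: d(omega) = (x - 3*y - 2) dx ∧ dy.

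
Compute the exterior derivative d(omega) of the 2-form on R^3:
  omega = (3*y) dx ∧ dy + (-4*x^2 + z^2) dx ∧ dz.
d(omega) = 0

For a 2-form omega = sum_{i<j} g_{ij} dx_i ∧ dx_j, the exterior derivative is
  d(omega) = sum_{i<j} d(g_{ij}) ∧ dx_i ∧ dx_j = sum_{i<j, k} (∂g_{ij}/∂x_k) dx_k ∧ dx_i ∧ dx_j.
Expand each term, using dx_k ∧ dx_i ∧ dx_j = sgn(permutation) dx_{(a)} ∧ dx_{(b)} ∧ dx_{(c)} with (a < b < c) sorted:

Collecting like 3-forms: d(omega) = 0.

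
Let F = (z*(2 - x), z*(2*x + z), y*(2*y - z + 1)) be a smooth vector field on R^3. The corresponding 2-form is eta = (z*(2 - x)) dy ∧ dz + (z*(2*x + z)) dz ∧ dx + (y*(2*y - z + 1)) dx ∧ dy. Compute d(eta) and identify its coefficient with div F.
d(eta) = (-y - z) dx ∧ dy ∧ dz; div F = -y - z

For a 2-form in R^3 of the form above, applying d gives a 3-form with coefficient ∂P/∂x + ∂Q/∂y + ∂R/∂z:
  ∂P/∂x = -z
  ∂Q/∂y = 0
  ∂R/∂z = -y
Sum = -y - z, which is exactly div F.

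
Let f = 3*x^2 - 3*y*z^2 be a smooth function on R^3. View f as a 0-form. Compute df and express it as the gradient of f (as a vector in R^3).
df = (6*x) dx + (-3*z^2) dy + (-6*y*z) dz; grad f = (6*x, -3*z^2, -6*y*z)

For a 0-form f, d f = (∂f/∂x) dx + (∂f/∂y) dy + (∂f/∂z) dz. The components of the vector representation are exactly the entries of grad f in Cartesian coordinates:
  ∂f/∂x = 6*x
  ∂f/∂y = -3*z^2
  ∂f/∂z = -6*y*z.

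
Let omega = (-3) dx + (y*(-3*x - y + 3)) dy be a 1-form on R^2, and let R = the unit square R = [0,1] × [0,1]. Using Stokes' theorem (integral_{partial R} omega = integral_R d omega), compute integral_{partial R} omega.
integral_(partial R) omega = -3/2

Stokes: integral_partial_R omega = integral_R d omega with d omega = (∂Q/∂x - ∂P/∂y) dx ∧ dy.
  ∂Q/∂x = -3*y
  ∂P/∂y = 0
  integrand = ∂Q/∂x - ∂P/∂y = -3*y.
Integrating over R: integral_0^1 integral_0^1 (-3*y) dx dy = -3/2.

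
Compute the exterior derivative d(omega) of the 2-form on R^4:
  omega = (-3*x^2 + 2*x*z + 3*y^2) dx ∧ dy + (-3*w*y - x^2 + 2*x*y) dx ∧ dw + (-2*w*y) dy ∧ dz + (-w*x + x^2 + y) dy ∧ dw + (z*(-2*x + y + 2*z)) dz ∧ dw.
d(omega) = (2*x) dx ∧ dy ∧ dz + (2*w) dx ∧ dy ∧ dw + (-2*y + z) dy ∧ dz ∧ dw + (-2*z) dx ∧ dz ∧ dw

For a 2-form omega = sum_{i<j} g_{ij} dx_i ∧ dx_j, the exterior derivative is
  d(omega) = sum_{i<j} d(g_{ij}) ∧ dx_i ∧ dx_j = sum_{i<j, k} (∂g_{ij}/∂x_k) dx_k ∧ dx_i ∧ dx_j.
Expand each term, using dx_k ∧ dx_i ∧ dx_j = sgn(permutation) dx_{(a)} ∧ dx_{(b)} ∧ dx_{(c)} with (a < b < c) sorted:
  d(-3*x^2 + 2*x*z + 3*y^2) includes (∂/∂z)(-3*x^2 + 2*x*z + 3*y^2) dz = (2*x) dz, which multiplied by dx ∧ dy gives (2*x) dx ∧ dy ∧ dz
  d(-3*w*y - x^2 + 2*x*y) includes (∂/∂y)(-3*w*y - x^2 + 2*x*y) dy = (-3*w + 2*x) dy, which multiplied by dx ∧ dw gives (3*w - 2*x) dx ∧ dy ∧ dw
  d(-2*w*y) includes (∂/∂w)(-2*w*y) dw = (-2*y) dw, which multiplied by dy ∧ dz gives (-2*y) dy ∧ dz ∧ dw
  d(-w*x + x^2 + y) includes (∂/∂x)(-w*x + x^2 + y) dx = (-w + 2*x) dx, which multiplied by dy ∧ dw gives (-w + 2*x) dx ∧ dy ∧ dw
  d(z*(-2*x + y + 2*z)) includes (∂/∂x)(z*(-2*x + y + 2*z)) dx = (-2*z) dx, which multiplied by dz ∧ dw gives (-2*z) dx ∧ dz ∧ dw
  d(z*(-2*x + y + 2*z)) includes (∂/∂y)(z*(-2*x + y + 2*z)) dy = (z) dy, which multiplied by dz ∧ dw gives (z) dy ∧ dz ∧ dw
Collecting like 3-forms: d(omega) = (2*x) dx ∧ dy ∧ dz + (2*w) dx ∧ dy ∧ dw + (-2*y + z) dy ∧ dz ∧ dw + (-2*z) dx ∧ dz ∧ dw.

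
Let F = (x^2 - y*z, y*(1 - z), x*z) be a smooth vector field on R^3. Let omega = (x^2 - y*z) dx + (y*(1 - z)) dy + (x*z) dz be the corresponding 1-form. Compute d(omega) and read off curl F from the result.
d(omega) = (y) dy ∧ dz + (-y - z) dz ∧ dx + (z) dx ∧ dy; curl F = (y, -y - z, z)

d omega = sum_{i<j} (∂f_j/∂x_i - ∂f_i/∂x_j) dx_i ∧ dx_j. Under the identification (dy ∧ dz, dz ∧ dx, dx ∧ dy) ↔ (e_x, e_y, e_z), the coefficients are exactly the components of curl F. Compute:
  ∂R/∂y - ∂Q/∂z = (0) - (-y) = y
  ∂P/∂z - ∂R/∂x = (-y) - (z) = -y - z
  ∂Q/∂x - ∂P/∂y = (0) - (-z) = z.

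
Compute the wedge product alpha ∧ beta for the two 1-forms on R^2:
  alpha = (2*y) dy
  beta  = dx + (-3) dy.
alpha ∧ beta = (-2*y) dx ∧ dy

Distribute the wedge, using dx_i ∧ dx_j = -dx_j ∧ dx_i and dx_i ∧ dx_i = 0. For each pair (i, j) with i < j, the coefficient of dx_i ∧ dx_j in alpha ∧ beta is (alpha_i * beta_j - alpha_j * beta_i). Collecting: alpha ∧ beta = (-2*y) dx ∧ dy.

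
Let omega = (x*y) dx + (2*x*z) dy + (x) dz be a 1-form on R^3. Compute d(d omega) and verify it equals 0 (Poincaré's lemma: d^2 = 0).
d(d omega) = 0

Step 1: d omega = sum_{i<j} (∂f_j/∂x_i - ∂f_i/∂x_j) dx_i ∧ dx_j:
  coeff of dx ∧ dy: -x + 2*z
  coeff of dx ∧ dz: 1
  coeff of dy ∧ dz: -2*x
Step 2: Apply d again to each 2-form coefficient. The only possible 3-form in R^3 is dx ∧ dy ∧ dz, with coefficient
  ∂(coeff of dy∧dz)/∂x - ∂(coeff of dx∧dz)/∂y + ∂(coeff of dx∧dy)/∂z
  = ∂/∂x (-2*x) - ∂/∂y (1) + ∂/∂z (-x + 2*z).
Each of these terms simplifies to sums of mixed partials that cancel in pairs. The result is 0 (by equality of mixed partials for smooth functions — Schwarz / Clairaut).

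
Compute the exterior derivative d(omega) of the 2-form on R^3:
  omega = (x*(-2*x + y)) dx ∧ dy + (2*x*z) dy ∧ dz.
d(omega) = (2*z) dx ∧ dy ∧ dz

For a 2-form omega = sum_{i<j} g_{ij} dx_i ∧ dx_j, the exterior derivative is
  d(omega) = sum_{i<j} d(g_{ij}) ∧ dx_i ∧ dx_j = sum_{i<j, k} (∂g_{ij}/∂x_k) dx_k ∧ dx_i ∧ dx_j.
Expand each term, using dx_k ∧ dx_i ∧ dx_j = sgn(permutation) dx_{(a)} ∧ dx_{(b)} ∧ dx_{(c)} with (a < b < c) sorted:
  d(2*x*z) includes (∂/∂x)(2*x*z) dx = (2*z) dx, which multiplied by dy ∧ dz gives (2*z) dx ∧ dy ∧ dz
Collecting like 3-forms: d(omega) = (2*z) dx ∧ dy ∧ dz.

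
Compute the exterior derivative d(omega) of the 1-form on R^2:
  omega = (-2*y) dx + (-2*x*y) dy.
d(omega) = (2 - 2*y) dx ∧ dy

For a 1-form omega = sum_i f_i dx_i, the exterior derivative is
  d(omega) = sum_{i < j} (∂f_j/∂x_i - ∂f_i/∂x_j) dx_i ∧ dx_j.
  coefficient of dx ∧ dy: ∂f_2/∂x - ∂f_1/∂y = ∂(-2*x*y)/∂x - ∂(-2*y)/∂y = 2 - 2*y
Assembling: d(omega) = (2 - 2*y) dx ∧ dy.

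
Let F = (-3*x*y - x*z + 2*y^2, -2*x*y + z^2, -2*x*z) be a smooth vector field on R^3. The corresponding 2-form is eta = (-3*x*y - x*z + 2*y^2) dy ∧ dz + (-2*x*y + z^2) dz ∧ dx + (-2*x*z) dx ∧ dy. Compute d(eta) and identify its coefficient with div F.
d(eta) = (-4*x - 3*y - z) dx ∧ dy ∧ dz; div F = -4*x - 3*y - z

For a 2-form in R^3 of the form above, applying d gives a 3-form with coefficient ∂P/∂x + ∂Q/∂y + ∂R/∂z:
  ∂P/∂x = -3*y - z
  ∂Q/∂y = -2*x
  ∂R/∂z = -2*x
Sum = -4*x - 3*y - z, which is exactly div F.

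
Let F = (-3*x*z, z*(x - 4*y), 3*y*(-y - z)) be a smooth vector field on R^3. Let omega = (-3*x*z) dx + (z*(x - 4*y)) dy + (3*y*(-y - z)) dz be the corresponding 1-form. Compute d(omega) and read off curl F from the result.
d(omega) = (-x - 2*y - 3*z) dy ∧ dz + (-3*x) dz ∧ dx + (z) dx ∧ dy; curl F = (-x - 2*y - 3*z, -3*x, z)

d omega = sum_{i<j} (∂f_j/∂x_i - ∂f_i/∂x_j) dx_i ∧ dx_j. Under the identification (dy ∧ dz, dz ∧ dx, dx ∧ dy) ↔ (e_x, e_y, e_z), the coefficients are exactly the components of curl F. Compute:
  ∂R/∂y - ∂Q/∂z = (-6*y - 3*z) - (x - 4*y) = -x - 2*y - 3*z
  ∂P/∂z - ∂R/∂x = (-3*x) - (0) = -3*x
  ∂Q/∂x - ∂P/∂y = (z) - (0) = z.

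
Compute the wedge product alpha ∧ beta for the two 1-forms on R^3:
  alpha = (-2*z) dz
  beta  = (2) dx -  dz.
alpha ∧ beta = (4*z) dx ∧ dz

Distribute the wedge, using dx_i ∧ dx_j = -dx_j ∧ dx_i and dx_i ∧ dx_i = 0. For each pair (i, j) with i < j, the coefficient of dx_i ∧ dx_j in alpha ∧ beta is (alpha_i * beta_j - alpha_j * beta_i). Collecting: alpha ∧ beta = (4*z) dx ∧ dz.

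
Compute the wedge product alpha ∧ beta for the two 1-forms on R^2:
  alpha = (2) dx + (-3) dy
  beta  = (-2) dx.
alpha ∧ beta = (-6) dx ∧ dy

Distribute the wedge, using dx_i ∧ dx_j = -dx_j ∧ dx_i and dx_i ∧ dx_i = 0. For each pair (i, j) with i < j, the coefficient of dx_i ∧ dx_j in alpha ∧ beta is (alpha_i * beta_j - alpha_j * beta_i). Collecting: alpha ∧ beta = (-6) dx ∧ dy.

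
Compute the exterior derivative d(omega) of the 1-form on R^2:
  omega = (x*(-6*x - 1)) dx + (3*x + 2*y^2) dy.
d(omega) = (3) dx ∧ dy

For a 1-form omega = sum_i f_i dx_i, the exterior derivative is
  d(omega) = sum_{i < j} (∂f_j/∂x_i - ∂f_i/∂x_j) dx_i ∧ dx_j.
  coefficient of dx ∧ dy: ∂f_2/∂x - ∂f_1/∂y = ∂(3*x + 2*y^2)/∂x - ∂(x*(-6*x - 1))/∂y = 3
Assembling: d(omega) = (3) dx ∧ dy.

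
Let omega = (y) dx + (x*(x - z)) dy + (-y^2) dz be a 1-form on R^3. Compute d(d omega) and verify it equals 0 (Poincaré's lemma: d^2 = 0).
d(d omega) = 0

Step 1: d omega = sum_{i<j} (∂f_j/∂x_i - ∂f_i/∂x_j) dx_i ∧ dx_j:
  coeff of dx ∧ dy: 2*x - z - 1
  coeff of dx ∧ dz: 0
  coeff of dy ∧ dz: x - 2*y
Step 2: Apply d again to each 2-form coefficient. The only possible 3-form in R^3 is dx ∧ dy ∧ dz, with coefficient
  ∂(coeff of dy∧dz)/∂x - ∂(coeff of dx∧dz)/∂y + ∂(coeff of dx∧dy)/∂z
  = ∂/∂x (x - 2*y) - ∂/∂y (0) + ∂/∂z (2*x - z - 1).
Each of these terms simplifies to sums of mixed partials that cancel in pairs. The result is 0 (by equality of mixed partials for smooth functions — Schwarz / Clairaut).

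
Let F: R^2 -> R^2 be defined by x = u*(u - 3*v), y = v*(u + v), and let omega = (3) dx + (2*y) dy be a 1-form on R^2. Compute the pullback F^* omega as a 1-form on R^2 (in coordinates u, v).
F^* omega = (2*u*v^2 + 6*u + 2*v^3 - 9*v) du + (2*u^2*v + 6*u*v^2 - 9*u + 4*v^3) dv

Using F^*(f dg) = (f ∘ F) d(g ∘ F), substitute each coordinate x_i by F_i(u, v) in f_i, and replace dx_i by d F_i = (∂F_i/∂u) du + (∂F_i/∂v) dv.
  For the x component: f_1(F) = 3; d F_1 = (2*u - 3*v) du + (-3*u) dv
  For the y component: f_2(F) = 2*v*(u + v); d F_2 = (v) du + (u + 2*v) dv
Combining and collecting du, dv coefficients:
  coeff of du: 2*u*v^2 + 6*u + 2*v^3 - 9*v
  coeff of dv: 2*u^2*v + 6*u*v^2 - 9*u + 4*v^3
F^* omega = (2*u*v^2 + 6*u + 2*v^3 - 9*v) du + (2*u^2*v + 6*u*v^2 - 9*u + 4*v^3) dv.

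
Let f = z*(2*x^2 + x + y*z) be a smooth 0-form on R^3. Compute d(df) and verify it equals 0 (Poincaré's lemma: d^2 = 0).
d(df) = 0

Step 1: df = sum_i (∂f/∂x_i) dx_i = (z*(4*x + 1)) dx + (z^2) dy + (2*x^2 + x + 2*y*z) dz.
Step 2: Apply d again. Using the 1-form formula, the coefficient of dx ∧ dy in d(df) is ∂^2 f/∂x ∂y - ∂^2 f/∂y ∂x = (0) - (0) = 0 (equality of mixed partials for smooth f).
Similarly for dx ∧ dz and dy ∧ dz — all coefficients vanish. So d(df) = 0.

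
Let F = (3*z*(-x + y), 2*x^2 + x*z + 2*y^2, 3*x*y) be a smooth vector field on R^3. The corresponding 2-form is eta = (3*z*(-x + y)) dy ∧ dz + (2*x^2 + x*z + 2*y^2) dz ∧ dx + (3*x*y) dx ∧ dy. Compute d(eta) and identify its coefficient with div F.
d(eta) = (4*y - 3*z) dx ∧ dy ∧ dz; div F = 4*y - 3*z

For a 2-form in R^3 of the form above, applying d gives a 3-form with coefficient ∂P/∂x + ∂Q/∂y + ∂R/∂z:
  ∂P/∂x = -3*z
  ∂Q/∂y = 4*y
  ∂R/∂z = 0
Sum = 4*y - 3*z, which is exactly div F.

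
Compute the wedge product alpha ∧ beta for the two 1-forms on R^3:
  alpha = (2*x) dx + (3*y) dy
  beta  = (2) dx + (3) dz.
alpha ∧ beta = (6*x) dx ∧ dz + (-6*y) dx ∧ dy + (9*y) dy ∧ dz

Distribute the wedge, using dx_i ∧ dx_j = -dx_j ∧ dx_i and dx_i ∧ dx_i = 0. For each pair (i, j) with i < j, the coefficient of dx_i ∧ dx_j in alpha ∧ beta is (alpha_i * beta_j - alpha_j * beta_i). Collecting: alpha ∧ beta = (6*x) dx ∧ dz + (-6*y) dx ∧ dy + (9*y) dy ∧ dz.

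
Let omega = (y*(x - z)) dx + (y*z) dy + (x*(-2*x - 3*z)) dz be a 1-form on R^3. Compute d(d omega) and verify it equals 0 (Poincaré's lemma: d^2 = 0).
d(d omega) = 0

Step 1: d omega = sum_{i<j} (∂f_j/∂x_i - ∂f_i/∂x_j) dx_i ∧ dx_j:
  coeff of dx ∧ dy: -x + z
  coeff of dx ∧ dz: -4*x + y - 3*z
  coeff of dy ∧ dz: -y
Step 2: Apply d again to each 2-form coefficient. The only possible 3-form in R^3 is dx ∧ dy ∧ dz, with coefficient
  ∂(coeff of dy∧dz)/∂x - ∂(coeff of dx∧dz)/∂y + ∂(coeff of dx∧dy)/∂z
  = ∂/∂x (-y) - ∂/∂y (-4*x + y - 3*z) + ∂/∂z (-x + z).
Each of these terms simplifies to sums of mixed partials that cancel in pairs. The result is 0 (by equality of mixed partials for smooth functions — Schwarz / Clairaut).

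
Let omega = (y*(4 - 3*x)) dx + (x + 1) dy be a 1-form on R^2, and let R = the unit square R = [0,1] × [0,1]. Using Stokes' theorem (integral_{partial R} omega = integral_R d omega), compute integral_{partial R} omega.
integral_(partial R) omega = -3/2

Stokes: integral_partial_R omega = integral_R d omega with d omega = (∂Q/∂x - ∂P/∂y) dx ∧ dy.
  ∂Q/∂x = 1
  ∂P/∂y = 4 - 3*x
  integrand = ∂Q/∂x - ∂P/∂y = 3*x - 3.
Integrating over R: integral_0^1 integral_0^1 (3*x - 3) dx dy = -3/2.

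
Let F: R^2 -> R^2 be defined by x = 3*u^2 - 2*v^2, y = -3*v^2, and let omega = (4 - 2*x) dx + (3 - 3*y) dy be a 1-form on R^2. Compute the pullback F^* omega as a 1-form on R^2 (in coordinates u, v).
F^* omega = (12*u*(-3*u^2 + 2*v^2 + 2)) du + (2*v*(12*u^2 - 35*v^2 - 17)) dv

Using F^*(f dg) = (f ∘ F) d(g ∘ F), substitute each coordinate x_i by F_i(u, v) in f_i, and replace dx_i by d F_i = (∂F_i/∂u) du + (∂F_i/∂v) dv.
  For the x component: f_1(F) = -6*u^2 + 4*v^2 + 4; d F_1 = (6*u) du + (-4*v) dv
  For the y component: f_2(F) = 9*v^2 + 3; d F_2 = (0) du + (-6*v) dv
Combining and collecting du, dv coefficients:
  coeff of du: 12*u*(-3*u^2 + 2*v^2 + 2)
  coeff of dv: 2*v*(12*u^2 - 35*v^2 - 17)
F^* omega = (12*u*(-3*u^2 + 2*v^2 + 2)) du + (2*v*(12*u^2 - 35*v^2 - 17)) dv.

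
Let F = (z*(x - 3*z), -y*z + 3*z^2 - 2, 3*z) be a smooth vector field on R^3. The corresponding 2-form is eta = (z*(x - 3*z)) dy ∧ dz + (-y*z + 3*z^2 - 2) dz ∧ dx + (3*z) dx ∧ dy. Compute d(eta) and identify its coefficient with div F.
d(eta) = (3) dx ∧ dy ∧ dz; div F = 3

For a 2-form in R^3 of the form above, applying d gives a 3-form with coefficient ∂P/∂x + ∂Q/∂y + ∂R/∂z:
  ∂P/∂x = z
  ∂Q/∂y = -z
  ∂R/∂z = 3
Sum = 3, which is exactly div F.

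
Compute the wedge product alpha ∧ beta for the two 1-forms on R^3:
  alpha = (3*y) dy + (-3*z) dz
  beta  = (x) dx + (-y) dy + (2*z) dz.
alpha ∧ beta = (-3*x*y) dx ∧ dy + (3*y*z) dy ∧ dz + (3*x*z) dx ∧ dz

Distribute the wedge, using dx_i ∧ dx_j = -dx_j ∧ dx_i and dx_i ∧ dx_i = 0. For each pair (i, j) with i < j, the coefficient of dx_i ∧ dx_j in alpha ∧ beta is (alpha_i * beta_j - alpha_j * beta_i). Collecting: alpha ∧ beta = (-3*x*y) dx ∧ dy + (3*y*z) dy ∧ dz + (3*x*z) dx ∧ dz.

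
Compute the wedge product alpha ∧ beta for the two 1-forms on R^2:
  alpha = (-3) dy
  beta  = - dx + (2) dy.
alpha ∧ beta = (-3) dx ∧ dy

Distribute the wedge, using dx_i ∧ dx_j = -dx_j ∧ dx_i and dx_i ∧ dx_i = 0. For each pair (i, j) with i < j, the coefficient of dx_i ∧ dx_j in alpha ∧ beta is (alpha_i * beta_j - alpha_j * beta_i). Collecting: alpha ∧ beta = (-3) dx ∧ dy.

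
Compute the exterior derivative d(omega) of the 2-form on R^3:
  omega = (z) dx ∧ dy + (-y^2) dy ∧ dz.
d(omega) = (1) dx ∧ dy ∧ dz

For a 2-form omega = sum_{i<j} g_{ij} dx_i ∧ dx_j, the exterior derivative is
  d(omega) = sum_{i<j} d(g_{ij}) ∧ dx_i ∧ dx_j = sum_{i<j, k} (∂g_{ij}/∂x_k) dx_k ∧ dx_i ∧ dx_j.
Expand each term, using dx_k ∧ dx_i ∧ dx_j = sgn(permutation) dx_{(a)} ∧ dx_{(b)} ∧ dx_{(c)} with (a < b < c) sorted:
  d(z) includes (∂/∂z)(z) dz = (1) dz, which multiplied by dx ∧ dy gives (1) dx ∧ dy ∧ dz
Collecting like 3-forms: d(omega) = (1) dx ∧ dy ∧ dz.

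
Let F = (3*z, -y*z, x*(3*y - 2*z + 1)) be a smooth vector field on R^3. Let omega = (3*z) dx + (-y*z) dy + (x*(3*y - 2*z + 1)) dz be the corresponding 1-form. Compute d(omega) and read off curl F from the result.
d(omega) = (3*x + y) dy ∧ dz + (-3*y + 2*z + 2) dz ∧ dx + (0) dx ∧ dy; curl F = (3*x + y, -3*y + 2*z + 2, 0)

d omega = sum_{i<j} (∂f_j/∂x_i - ∂f_i/∂x_j) dx_i ∧ dx_j. Under the identification (dy ∧ dz, dz ∧ dx, dx ∧ dy) ↔ (e_x, e_y, e_z), the coefficients are exactly the components of curl F. Compute:
  ∂R/∂y - ∂Q/∂z = (3*x) - (-y) = 3*x + y
  ∂P/∂z - ∂R/∂x = (3) - (3*y - 2*z + 1) = -3*y + 2*z + 2
  ∂Q/∂x - ∂P/∂y = (0) - (0) = 0.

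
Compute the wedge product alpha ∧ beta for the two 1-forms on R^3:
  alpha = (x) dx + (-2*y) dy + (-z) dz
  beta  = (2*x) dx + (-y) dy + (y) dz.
alpha ∧ beta = (3*x*y) dx ∧ dy + (x*(y + 2*z)) dx ∧ dz + (-y*(2*y + z)) dy ∧ dz

Distribute the wedge, using dx_i ∧ dx_j = -dx_j ∧ dx_i and dx_i ∧ dx_i = 0. For each pair (i, j) with i < j, the coefficient of dx_i ∧ dx_j in alpha ∧ beta is (alpha_i * beta_j - alpha_j * beta_i). Collecting: alpha ∧ beta = (3*x*y) dx ∧ dy + (x*(y + 2*z)) dx ∧ dz + (-y*(2*y + z)) dy ∧ dz.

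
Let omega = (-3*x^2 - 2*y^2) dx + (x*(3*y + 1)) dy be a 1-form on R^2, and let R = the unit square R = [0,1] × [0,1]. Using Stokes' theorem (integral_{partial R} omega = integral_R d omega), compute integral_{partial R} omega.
integral_(partial R) omega = 9/2

Stokes: integral_partial_R omega = integral_R d omega with d omega = (∂Q/∂x - ∂P/∂y) dx ∧ dy.
  ∂Q/∂x = 3*y + 1
  ∂P/∂y = -4*y
  integrand = ∂Q/∂x - ∂P/∂y = 7*y + 1.
Integrating over R: integral_0^1 integral_0^1 (7*y + 1) dx dy = 9/2.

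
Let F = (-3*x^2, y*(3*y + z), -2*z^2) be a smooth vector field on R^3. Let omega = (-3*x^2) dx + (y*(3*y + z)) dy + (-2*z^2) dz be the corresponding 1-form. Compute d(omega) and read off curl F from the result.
d(omega) = (-y) dy ∧ dz + (0) dz ∧ dx + (0) dx ∧ dy; curl F = (-y, 0, 0)

d omega = sum_{i<j} (∂f_j/∂x_i - ∂f_i/∂x_j) dx_i ∧ dx_j. Under the identification (dy ∧ dz, dz ∧ dx, dx ∧ dy) ↔ (e_x, e_y, e_z), the coefficients are exactly the components of curl F. Compute:
  ∂R/∂y - ∂Q/∂z = (0) - (y) = -y
  ∂P/∂z - ∂R/∂x = (0) - (0) = 0
  ∂Q/∂x - ∂P/∂y = (0) - (0) = 0.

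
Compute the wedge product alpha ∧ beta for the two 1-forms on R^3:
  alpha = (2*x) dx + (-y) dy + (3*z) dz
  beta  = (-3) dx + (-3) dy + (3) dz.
alpha ∧ beta = (-6*x - 3*y) dx ∧ dy + (6*x + 9*z) dx ∧ dz + (-3*y + 9*z) dy ∧ dz

Distribute the wedge, using dx_i ∧ dx_j = -dx_j ∧ dx_i and dx_i ∧ dx_i = 0. For each pair (i, j) with i < j, the coefficient of dx_i ∧ dx_j in alpha ∧ beta is (alpha_i * beta_j - alpha_j * beta_i). Collecting: alpha ∧ beta = (-6*x - 3*y) dx ∧ dy + (6*x + 9*z) dx ∧ dz + (-3*y + 9*z) dy ∧ dz.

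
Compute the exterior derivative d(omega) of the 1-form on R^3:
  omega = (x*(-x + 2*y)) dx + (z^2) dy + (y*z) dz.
d(omega) = (-2*x) dx ∧ dy + (-z) dy ∧ dz

For a 1-form omega = sum_i f_i dx_i, the exterior derivative is
  d(omega) = sum_{i < j} (∂f_j/∂x_i - ∂f_i/∂x_j) dx_i ∧ dx_j.
  coefficient of dx ∧ dy: ∂f_2/∂x - ∂f_1/∂y = ∂(z^2)/∂x - ∂(x*(-x + 2*y))/∂y = -2*x
  coefficient of dy ∧ dz: ∂f_3/∂y - ∂f_2/∂z = ∂(y*z)/∂y - ∂(z^2)/∂z = -z
Assembling: d(omega) = (-2*x) dx ∧ dy + (-z) dy ∧ dz.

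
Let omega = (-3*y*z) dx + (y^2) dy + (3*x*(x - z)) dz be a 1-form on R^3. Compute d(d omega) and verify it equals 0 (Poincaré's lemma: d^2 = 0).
d(d omega) = 0

Step 1: d omega = sum_{i<j} (∂f_j/∂x_i - ∂f_i/∂x_j) dx_i ∧ dx_j:
  coeff of dx ∧ dy: 3*z
  coeff of dx ∧ dz: 6*x + 3*y - 3*z
  coeff of dy ∧ dz: 0
Step 2: Apply d again to each 2-form coefficient. The only possible 3-form in R^3 is dx ∧ dy ∧ dz, with coefficient
  ∂(coeff of dy∧dz)/∂x - ∂(coeff of dx∧dz)/∂y + ∂(coeff of dx∧dy)/∂z
  = ∂/∂x (0) - ∂/∂y (6*x + 3*y - 3*z) + ∂/∂z (3*z).
Each of these terms simplifies to sums of mixed partials that cancel in pairs. The result is 0 (by equality of mixed partials for smooth functions — Schwarz / Clairaut).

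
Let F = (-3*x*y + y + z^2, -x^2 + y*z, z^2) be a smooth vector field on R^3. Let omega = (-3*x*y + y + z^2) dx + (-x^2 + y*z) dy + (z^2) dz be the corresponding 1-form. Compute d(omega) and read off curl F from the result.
d(omega) = (-y) dy ∧ dz + (2*z) dz ∧ dx + (x - 1) dx ∧ dy; curl F = (-y, 2*z, x - 1)

d omega = sum_{i<j} (∂f_j/∂x_i - ∂f_i/∂x_j) dx_i ∧ dx_j. Under the identification (dy ∧ dz, dz ∧ dx, dx ∧ dy) ↔ (e_x, e_y, e_z), the coefficients are exactly the components of curl F. Compute:
  ∂R/∂y - ∂Q/∂z = (0) - (y) = -y
  ∂P/∂z - ∂R/∂x = (2*z) - (0) = 2*z
  ∂Q/∂x - ∂P/∂y = (-2*x) - (1 - 3*x) = x - 1.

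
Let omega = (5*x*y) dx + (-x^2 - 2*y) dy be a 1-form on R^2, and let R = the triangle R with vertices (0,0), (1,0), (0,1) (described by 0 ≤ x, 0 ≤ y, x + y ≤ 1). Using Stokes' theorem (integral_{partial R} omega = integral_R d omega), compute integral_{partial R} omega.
integral_(partial R) omega = -7/6

Stokes: integral_partial_R omega = integral_R d omega with d omega = (∂Q/∂x - ∂P/∂y) dx ∧ dy.
  ∂Q/∂x = -2*x
  ∂P/∂y = 5*x
  integrand = ∂Q/∂x - ∂P/∂y = -7*x.
Integrating over R: integral_0^1 integral_0^{1-x} (-7*x) dy dx = -7/6.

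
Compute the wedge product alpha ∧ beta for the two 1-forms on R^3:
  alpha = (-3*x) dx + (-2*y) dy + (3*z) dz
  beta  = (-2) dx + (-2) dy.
alpha ∧ beta = (6*x - 4*y) dx ∧ dy + (6*z) dx ∧ dz + (6*z) dy ∧ dz

Distribute the wedge, using dx_i ∧ dx_j = -dx_j ∧ dx_i and dx_i ∧ dx_i = 0. For each pair (i, j) with i < j, the coefficient of dx_i ∧ dx_j in alpha ∧ beta is (alpha_i * beta_j - alpha_j * beta_i). Collecting: alpha ∧ beta = (6*x - 4*y) dx ∧ dy + (6*z) dx ∧ dz + (6*z) dy ∧ dz.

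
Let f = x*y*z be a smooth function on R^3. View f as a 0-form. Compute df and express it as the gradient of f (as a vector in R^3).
df = (y*z) dx + (x*z) dy + (x*y) dz; grad f = (y*z, x*z, x*y)

For a 0-form f, d f = (∂f/∂x) dx + (∂f/∂y) dy + (∂f/∂z) dz. The components of the vector representation are exactly the entries of grad f in Cartesian coordinates:
  ∂f/∂x = y*z
  ∂f/∂y = x*z
  ∂f/∂z = x*y.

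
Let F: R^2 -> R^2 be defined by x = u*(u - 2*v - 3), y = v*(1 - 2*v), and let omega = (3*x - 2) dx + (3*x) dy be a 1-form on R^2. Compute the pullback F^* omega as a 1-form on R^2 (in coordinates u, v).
F^* omega = (6*u^3 - 18*u^2*v - 27*u^2 + 12*u*v^2 + 36*u*v + 23*u + 4*v + 6) du + (u*(-6*u^2 + 21*u + 24*v^2 + 30*v - 5)) dv

Using F^*(f dg) = (f ∘ F) d(g ∘ F), substitute each coordinate x_i by F_i(u, v) in f_i, and replace dx_i by d F_i = (∂F_i/∂u) du + (∂F_i/∂v) dv.
  For the x component: f_1(F) = 3*u^2 - 6*u*v - 9*u - 2; d F_1 = (2*u - 2*v - 3) du + (-2*u) dv
  For the y component: f_2(F) = 3*u*(u - 2*v - 3); d F_2 = (0) du + (1 - 4*v) dv
Combining and collecting du, dv coefficients:
  coeff of du: 6*u^3 - 18*u^2*v - 27*u^2 + 12*u*v^2 + 36*u*v + 23*u + 4*v + 6
  coeff of dv: u*(-6*u^2 + 21*u + 24*v^2 + 30*v - 5)
F^* omega = (6*u^3 - 18*u^2*v - 27*u^2 + 12*u*v^2 + 36*u*v + 23*u + 4*v + 6) du + (u*(-6*u^2 + 21*u + 24*v^2 + 30*v - 5)) dv.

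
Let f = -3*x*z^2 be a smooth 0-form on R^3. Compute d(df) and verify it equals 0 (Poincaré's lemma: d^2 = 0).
d(df) = 0

Step 1: df = sum_i (∂f/∂x_i) dx_i = (-3*z^2) dx + (0) dy + (-6*x*z) dz.
Step 2: Apply d again. Using the 1-form formula, the coefficient of dx ∧ dy in d(df) is ∂^2 f/∂x ∂y - ∂^2 f/∂y ∂x = (0) - (0) = 0 (equality of mixed partials for smooth f).
Similarly for dx ∧ dz and dy ∧ dz — all coefficients vanish. So d(df) = 0.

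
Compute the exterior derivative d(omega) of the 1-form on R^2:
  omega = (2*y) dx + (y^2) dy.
d(omega) = (-2) dx ∧ dy

For a 1-form omega = sum_i f_i dx_i, the exterior derivative is
  d(omega) = sum_{i < j} (∂f_j/∂x_i - ∂f_i/∂x_j) dx_i ∧ dx_j.
  coefficient of dx ∧ dy: ∂f_2/∂x - ∂f_1/∂y = ∂(y^2)/∂x - ∂(2*y)/∂y = -2
Assembling: d(omega) = (-2) dx ∧ dy.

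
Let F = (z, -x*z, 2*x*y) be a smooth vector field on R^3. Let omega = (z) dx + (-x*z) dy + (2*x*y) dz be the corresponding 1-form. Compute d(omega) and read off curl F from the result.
d(omega) = (3*x) dy ∧ dz + (1 - 2*y) dz ∧ dx + (-z) dx ∧ dy; curl F = (3*x, 1 - 2*y, -z)

d omega = sum_{i<j} (∂f_j/∂x_i - ∂f_i/∂x_j) dx_i ∧ dx_j. Under the identification (dy ∧ dz, dz ∧ dx, dx ∧ dy) ↔ (e_x, e_y, e_z), the coefficients are exactly the components of curl F. Compute:
  ∂R/∂y - ∂Q/∂z = (2*x) - (-x) = 3*x
  ∂P/∂z - ∂R/∂x = (1) - (2*y) = 1 - 2*y
  ∂Q/∂x - ∂P/∂y = (-z) - (0) = -z.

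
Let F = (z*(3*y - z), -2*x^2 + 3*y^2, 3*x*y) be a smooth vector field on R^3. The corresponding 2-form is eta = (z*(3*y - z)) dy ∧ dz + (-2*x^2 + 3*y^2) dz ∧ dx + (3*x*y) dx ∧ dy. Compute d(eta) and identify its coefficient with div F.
d(eta) = (6*y) dx ∧ dy ∧ dz; div F = 6*y

For a 2-form in R^3 of the form above, applying d gives a 3-form with coefficient ∂P/∂x + ∂Q/∂y + ∂R/∂z:
  ∂P/∂x = 0
  ∂Q/∂y = 6*y
  ∂R/∂z = 0
Sum = 6*y, which is exactly div F.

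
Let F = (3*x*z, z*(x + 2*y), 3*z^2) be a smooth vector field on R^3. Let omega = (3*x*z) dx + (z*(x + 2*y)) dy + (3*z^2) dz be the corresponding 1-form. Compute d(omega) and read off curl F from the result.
d(omega) = (-x - 2*y) dy ∧ dz + (3*x) dz ∧ dx + (z) dx ∧ dy; curl F = (-x - 2*y, 3*x, z)

d omega = sum_{i<j} (∂f_j/∂x_i - ∂f_i/∂x_j) dx_i ∧ dx_j. Under the identification (dy ∧ dz, dz ∧ dx, dx ∧ dy) ↔ (e_x, e_y, e_z), the coefficients are exactly the components of curl F. Compute:
  ∂R/∂y - ∂Q/∂z = (0) - (x + 2*y) = -x - 2*y
  ∂P/∂z - ∂R/∂x = (3*x) - (0) = 3*x
  ∂Q/∂x - ∂P/∂y = (z) - (0) = z.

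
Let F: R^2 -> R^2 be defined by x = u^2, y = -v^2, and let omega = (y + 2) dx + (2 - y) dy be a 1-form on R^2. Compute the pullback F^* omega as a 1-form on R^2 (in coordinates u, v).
F^* omega = (2*u*(2 - v^2)) du + (2*v*(-v^2 - 2)) dv

Using F^*(f dg) = (f ∘ F) d(g ∘ F), substitute each coordinate x_i by F_i(u, v) in f_i, and replace dx_i by d F_i = (∂F_i/∂u) du + (∂F_i/∂v) dv.
  For the x component: f_1(F) = 2 - v^2; d F_1 = (2*u) du + (0) dv
  For the y component: f_2(F) = v^2 + 2; d F_2 = (0) du + (-2*v) dv
Combining and collecting du, dv coefficients:
  coeff of du: 2*u*(2 - v^2)
  coeff of dv: 2*v*(-v^2 - 2)
F^* omega = (2*u*(2 - v^2)) du + (2*v*(-v^2 - 2)) dv.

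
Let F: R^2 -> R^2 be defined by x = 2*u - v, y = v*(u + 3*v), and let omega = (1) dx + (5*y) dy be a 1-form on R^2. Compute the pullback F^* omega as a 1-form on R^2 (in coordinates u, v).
F^* omega = (5*u*v^2 + 15*v^3 + 2) du + (5*u^2*v + 45*u*v^2 + 90*v^3 - 1) dv

Using F^*(f dg) = (f ∘ F) d(g ∘ F), substitute each coordinate x_i by F_i(u, v) in f_i, and replace dx_i by d F_i = (∂F_i/∂u) du + (∂F_i/∂v) dv.
  For the x component: f_1(F) = 1; d F_1 = (2) du + (-1) dv
  For the y component: f_2(F) = 5*v*(u + 3*v); d F_2 = (v) du + (u + 6*v) dv
Combining and collecting du, dv coefficients:
  coeff of du: 5*u*v^2 + 15*v^3 + 2
  coeff of dv: 5*u^2*v + 45*u*v^2 + 90*v^3 - 1
F^* omega = (5*u*v^2 + 15*v^3 + 2) du + (5*u^2*v + 45*u*v^2 + 90*v^3 - 1) dv.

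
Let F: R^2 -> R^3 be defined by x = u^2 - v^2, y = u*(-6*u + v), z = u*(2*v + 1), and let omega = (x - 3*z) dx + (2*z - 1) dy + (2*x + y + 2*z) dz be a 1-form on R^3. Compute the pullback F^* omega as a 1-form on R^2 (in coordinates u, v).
F^* omega = (2*u^3 - 68*u^2*v - 34*u^2 + 12*u*v^2 + 11*u*v + 14*u - 4*v^3 - 2*v^2 - v) du + (-8*u^3 + 12*u^2*v + 6*u^2 + 8*u*v^2 + 6*u*v - u + 2*v^3) dv

Using F^*(f dg) = (f ∘ F) d(g ∘ F), substitute each coordinate x_i by F_i(u, v) in f_i, and replace dx_i by d F_i = (∂F_i/∂u) du + (∂F_i/∂v) dv.
  For the x component: f_1(F) = u^2 - 6*u*v - 3*u - v^2; d F_1 = (2*u) du + (-2*v) dv
  For the y component: f_2(F) = 4*u*v + 2*u - 1; d F_2 = (-12*u + v) du + (u) dv
  For the z component: f_3(F) = -4*u^2 + 5*u*v + 2*u - 2*v^2; d F_3 = (2*v + 1) du + (2*u) dv
Combining and collecting du, dv coefficients:
  coeff of du: 2*u^3 - 68*u^2*v - 34*u^2 + 12*u*v^2 + 11*u*v + 14*u - 4*v^3 - 2*v^2 - v
  coeff of dv: -8*u^3 + 12*u^2*v + 6*u^2 + 8*u*v^2 + 6*u*v - u + 2*v^3
F^* omega = (2*u^3 - 68*u^2*v - 34*u^2 + 12*u*v^2 + 11*u*v + 14*u - 4*v^3 - 2*v^2 - v) du + (-8*u^3 + 12*u^2*v + 6*u^2 + 8*u*v^2 + 6*u*v - u + 2*v^3) dv.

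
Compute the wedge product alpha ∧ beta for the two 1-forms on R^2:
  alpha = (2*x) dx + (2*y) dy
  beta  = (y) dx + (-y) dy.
alpha ∧ beta = (-2*y*(x + y)) dx ∧ dy

Distribute the wedge, using dx_i ∧ dx_j = -dx_j ∧ dx_i and dx_i ∧ dx_i = 0. For each pair (i, j) with i < j, the coefficient of dx_i ∧ dx_j in alpha ∧ beta is (alpha_i * beta_j - alpha_j * beta_i). Collecting: alpha ∧ beta = (-2*y*(x + y)) dx ∧ dy.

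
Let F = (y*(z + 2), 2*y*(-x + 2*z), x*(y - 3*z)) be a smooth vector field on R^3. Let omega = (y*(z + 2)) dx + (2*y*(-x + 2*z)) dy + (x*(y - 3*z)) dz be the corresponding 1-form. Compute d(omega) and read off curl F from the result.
d(omega) = (x - 4*y) dy ∧ dz + (3*z) dz ∧ dx + (-2*y - z - 2) dx ∧ dy; curl F = (x - 4*y, 3*z, -2*y - z - 2)

d omega = sum_{i<j} (∂f_j/∂x_i - ∂f_i/∂x_j) dx_i ∧ dx_j. Under the identification (dy ∧ dz, dz ∧ dx, dx ∧ dy) ↔ (e_x, e_y, e_z), the coefficients are exactly the components of curl F. Compute:
  ∂R/∂y - ∂Q/∂z = (x) - (4*y) = x - 4*y
  ∂P/∂z - ∂R/∂x = (y) - (y - 3*z) = 3*z
  ∂Q/∂x - ∂P/∂y = (-2*y) - (z + 2) = -2*y - z - 2.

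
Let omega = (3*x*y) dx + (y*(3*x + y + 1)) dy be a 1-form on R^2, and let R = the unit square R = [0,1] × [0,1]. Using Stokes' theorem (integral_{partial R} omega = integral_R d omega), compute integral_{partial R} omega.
integral_(partial R) omega = 0

Stokes: integral_partial_R omega = integral_R d omega with d omega = (∂Q/∂x - ∂P/∂y) dx ∧ dy.
  ∂Q/∂x = 3*y
  ∂P/∂y = 3*x
  integrand = ∂Q/∂x - ∂P/∂y = -3*x + 3*y.
Integrating over R: integral_0^1 integral_0^1 (-3*x + 3*y) dx dy = 0.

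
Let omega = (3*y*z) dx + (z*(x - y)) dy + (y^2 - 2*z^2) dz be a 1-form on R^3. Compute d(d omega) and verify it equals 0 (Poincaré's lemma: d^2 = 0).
d(d omega) = 0

Step 1: d omega = sum_{i<j} (∂f_j/∂x_i - ∂f_i/∂x_j) dx_i ∧ dx_j:
  coeff of dx ∧ dy: -2*z
  coeff of dx ∧ dz: -3*y
  coeff of dy ∧ dz: -x + 3*y
Step 2: Apply d again to each 2-form coefficient. The only possible 3-form in R^3 is dx ∧ dy ∧ dz, with coefficient
  ∂(coeff of dy∧dz)/∂x - ∂(coeff of dx∧dz)/∂y + ∂(coeff of dx∧dy)/∂z
  = ∂/∂x (-x + 3*y) - ∂/∂y (-3*y) + ∂/∂z (-2*z).
Each of these terms simplifies to sums of mixed partials that cancel in pairs. The result is 0 (by equality of mixed partials for smooth functions — Schwarz / Clairaut).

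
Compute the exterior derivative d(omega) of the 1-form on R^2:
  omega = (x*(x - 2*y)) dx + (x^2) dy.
d(omega) = (4*x) dx ∧ dy

For a 1-form omega = sum_i f_i dx_i, the exterior derivative is
  d(omega) = sum_{i < j} (∂f_j/∂x_i - ∂f_i/∂x_j) dx_i ∧ dx_j.
  coefficient of dx ∧ dy: ∂f_2/∂x - ∂f_1/∂y = ∂(x^2)/∂x - ∂(x*(x - 2*y))/∂y = 4*x
Assembling: d(omega) = (4*x) dx ∧ dy.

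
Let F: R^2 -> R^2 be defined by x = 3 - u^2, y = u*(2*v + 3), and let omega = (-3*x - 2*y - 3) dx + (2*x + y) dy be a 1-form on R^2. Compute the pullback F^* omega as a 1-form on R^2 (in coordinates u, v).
F^* omega = (-6*u^3 + 4*u^2*v + 6*u^2 + 4*u*v^2 + 12*u*v + 33*u + 12*v + 18) du + (2*u*(-2*u^2 + 2*u*v + 3*u + 6)) dv

Using F^*(f dg) = (f ∘ F) d(g ∘ F), substitute each coordinate x_i by F_i(u, v) in f_i, and replace dx_i by d F_i = (∂F_i/∂u) du + (∂F_i/∂v) dv.
  For the x component: f_1(F) = 3*u^2 - 4*u*v - 6*u - 12; d F_1 = (-2*u) du + (0) dv
  For the y component: f_2(F) = -2*u^2 + 2*u*v + 3*u + 6; d F_2 = (2*v + 3) du + (2*u) dv
Combining and collecting du, dv coefficients:
  coeff of du: -6*u^3 + 4*u^2*v + 6*u^2 + 4*u*v^2 + 12*u*v + 33*u + 12*v + 18
  coeff of dv: 2*u*(-2*u^2 + 2*u*v + 3*u + 6)
F^* omega = (-6*u^3 + 4*u^2*v + 6*u^2 + 4*u*v^2 + 12*u*v + 33*u + 12*v + 18) du + (2*u*(-2*u^2 + 2*u*v + 3*u + 6)) dv.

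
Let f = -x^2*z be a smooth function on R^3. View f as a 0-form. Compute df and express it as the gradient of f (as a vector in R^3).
df = (-2*x*z) dx + (0) dy + (-x^2) dz; grad f = (-2*x*z, 0, -x^2)

For a 0-form f, d f = (∂f/∂x) dx + (∂f/∂y) dy + (∂f/∂z) dz. The components of the vector representation are exactly the entries of grad f in Cartesian coordinates:
  ∂f/∂x = -2*x*z
  ∂f/∂y = 0
  ∂f/∂z = -x^2.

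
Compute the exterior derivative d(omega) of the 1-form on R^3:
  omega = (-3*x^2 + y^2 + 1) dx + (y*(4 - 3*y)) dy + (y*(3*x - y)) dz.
d(omega) = (-2*y) dx ∧ dy + (3*y) dx ∧ dz + (3*x - 2*y) dy ∧ dz

For a 1-form omega = sum_i f_i dx_i, the exterior derivative is
  d(omega) = sum_{i < j} (∂f_j/∂x_i - ∂f_i/∂x_j) dx_i ∧ dx_j.
  coefficient of dx ∧ dy: ∂f_2/∂x - ∂f_1/∂y = ∂(y*(4 - 3*y))/∂x - ∂(-3*x^2 + y^2 + 1)/∂y = -2*y
  coefficient of dx ∧ dz: ∂f_3/∂x - ∂f_1/∂z = ∂(y*(3*x - y))/∂x - ∂(-3*x^2 + y^2 + 1)/∂z = 3*y
  coefficient of dy ∧ dz: ∂f_3/∂y - ∂f_2/∂z = ∂(y*(3*x - y))/∂y - ∂(y*(4 - 3*y))/∂z = 3*x - 2*y
Assembling: d(omega) = (-2*y) dx ∧ dy + (3*y) dx ∧ dz + (3*x - 2*y) dy ∧ dz.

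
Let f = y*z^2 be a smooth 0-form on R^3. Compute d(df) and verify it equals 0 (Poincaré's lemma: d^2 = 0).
d(df) = 0

Step 1: df = sum_i (∂f/∂x_i) dx_i = (0) dx + (z^2) dy + (2*y*z) dz.
Step 2: Apply d again. Using the 1-form formula, the coefficient of dx ∧ dy in d(df) is ∂^2 f/∂x ∂y - ∂^2 f/∂y ∂x = (0) - (0) = 0 (equality of mixed partials for smooth f).
Similarly for dx ∧ dz and dy ∧ dz — all coefficients vanish. So d(df) = 0.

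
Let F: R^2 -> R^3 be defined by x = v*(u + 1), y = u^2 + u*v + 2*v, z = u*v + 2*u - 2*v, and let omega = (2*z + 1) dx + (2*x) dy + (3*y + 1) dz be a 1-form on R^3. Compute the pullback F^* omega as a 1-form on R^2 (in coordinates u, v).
F^* omega = (7*u^2*v + 6*u^2 + 7*u*v^2 + 14*u*v + 4*v^2 + 14*v + 2) du + (3*u^3 + 7*u^2*v - 2*u^2 + 4*u*v + 6*u - 12*v - 1) dv

Using F^*(f dg) = (f ∘ F) d(g ∘ F), substitute each coordinate x_i by F_i(u, v) in f_i, and replace dx_i by d F_i = (∂F_i/∂u) du + (∂F_i/∂v) dv.
  For the x component: f_1(F) = 2*u*v + 4*u - 4*v + 1; d F_1 = (v) du + (u + 1) dv
  For the y component: f_2(F) = 2*v*(u + 1); d F_2 = (2*u + v) du + (u + 2) dv
  For the z component: f_3(F) = 3*u^2 + 3*u*v + 6*v + 1; d F_3 = (v + 2) du + (u - 2) dv
Combining and collecting du, dv coefficients:
  coeff of du: 7*u^2*v + 6*u^2 + 7*u*v^2 + 14*u*v + 4*v^2 + 14*v + 2
  coeff of dv: 3*u^3 + 7*u^2*v - 2*u^2 + 4*u*v + 6*u - 12*v - 1
F^* omega = (7*u^2*v + 6*u^2 + 7*u*v^2 + 14*u*v + 4*v^2 + 14*v + 2) du + (3*u^3 + 7*u^2*v - 2*u^2 + 4*u*v + 6*u - 12*v - 1) dv.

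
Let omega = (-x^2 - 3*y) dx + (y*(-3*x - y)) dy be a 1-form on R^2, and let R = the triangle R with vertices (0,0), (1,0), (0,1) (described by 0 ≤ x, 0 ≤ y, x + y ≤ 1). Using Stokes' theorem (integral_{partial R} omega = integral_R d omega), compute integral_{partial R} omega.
integral_(partial R) omega = 1

Stokes: integral_partial_R omega = integral_R d omega with d omega = (∂Q/∂x - ∂P/∂y) dx ∧ dy.
  ∂Q/∂x = -3*y
  ∂P/∂y = -3
  integrand = ∂Q/∂x - ∂P/∂y = 3 - 3*y.
Integrating over R: integral_0^1 integral_0^{1-x} (3 - 3*y) dy dx = 1.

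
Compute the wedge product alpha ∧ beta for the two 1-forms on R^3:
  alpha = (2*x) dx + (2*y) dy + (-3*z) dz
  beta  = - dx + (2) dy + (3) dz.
alpha ∧ beta = (4*x + 2*y) dx ∧ dy + (6*x - 3*z) dx ∧ dz + (6*y + 6*z) dy ∧ dz

Distribute the wedge, using dx_i ∧ dx_j = -dx_j ∧ dx_i and dx_i ∧ dx_i = 0. For each pair (i, j) with i < j, the coefficient of dx_i ∧ dx_j in alpha ∧ beta is (alpha_i * beta_j - alpha_j * beta_i). Collecting: alpha ∧ beta = (4*x + 2*y) dx ∧ dy + (6*x - 3*z) dx ∧ dz + (6*y + 6*z) dy ∧ dz.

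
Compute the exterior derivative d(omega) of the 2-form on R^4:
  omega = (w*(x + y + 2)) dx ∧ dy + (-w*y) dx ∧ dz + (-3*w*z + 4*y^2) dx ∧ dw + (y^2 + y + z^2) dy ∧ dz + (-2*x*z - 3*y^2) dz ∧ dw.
d(omega) = (x - 7*y + 2) dx ∧ dy ∧ dw + (w) dx ∧ dy ∧ dz + (3*w - y - 2*z) dx ∧ dz ∧ dw + (-6*y) dy ∧ dz ∧ dw

For a 2-form omega = sum_{i<j} g_{ij} dx_i ∧ dx_j, the exterior derivative is
  d(omega) = sum_{i<j} d(g_{ij}) ∧ dx_i ∧ dx_j = sum_{i<j, k} (∂g_{ij}/∂x_k) dx_k ∧ dx_i ∧ dx_j.
Expand each term, using dx_k ∧ dx_i ∧ dx_j = sgn(permutation) dx_{(a)} ∧ dx_{(b)} ∧ dx_{(c)} with (a < b < c) sorted:
  d(w*(x + y + 2)) includes (∂/∂w)(w*(x + y + 2)) dw = (x + y + 2) dw, which multiplied by dx ∧ dy gives (x + y + 2) dx ∧ dy ∧ dw
  d(-w*y) includes (∂/∂y)(-w*y) dy = (-w) dy, which multiplied by dx ∧ dz gives (w) dx ∧ dy ∧ dz
  d(-w*y) includes (∂/∂w)(-w*y) dw = (-y) dw, which multiplied by dx ∧ dz gives (-y) dx ∧ dz ∧ dw
  d(-3*w*z + 4*y^2) includes (∂/∂y)(-3*w*z + 4*y^2) dy = (8*y) dy, which multiplied by dx ∧ dw gives (-8*y) dx ∧ dy ∧ dw
  d(-3*w*z + 4*y^2) includes (∂/∂z)(-3*w*z + 4*y^2) dz = (-3*w) dz, which multiplied by dx ∧ dw gives (3*w) dx ∧ dz ∧ dw
  d(-2*x*z - 3*y^2) includes (∂/∂x)(-2*x*z - 3*y^2) dx = (-2*z) dx, which multiplied by dz ∧ dw gives (-2*z) dx ∧ dz ∧ dw
  d(-2*x*z - 3*y^2) includes (∂/∂y)(-2*x*z - 3*y^2) dy = (-6*y) dy, which multiplied by dz ∧ dw gives (-6*y) dy ∧ dz ∧ dw
Collecting like 3-forms: d(omega) = (x - 7*y + 2) dx ∧ dy ∧ dw + (w) dx ∧ dy ∧ dz + (3*w - y - 2*z) dx ∧ dz ∧ dw + (-6*y) dy ∧ dz ∧ dw.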